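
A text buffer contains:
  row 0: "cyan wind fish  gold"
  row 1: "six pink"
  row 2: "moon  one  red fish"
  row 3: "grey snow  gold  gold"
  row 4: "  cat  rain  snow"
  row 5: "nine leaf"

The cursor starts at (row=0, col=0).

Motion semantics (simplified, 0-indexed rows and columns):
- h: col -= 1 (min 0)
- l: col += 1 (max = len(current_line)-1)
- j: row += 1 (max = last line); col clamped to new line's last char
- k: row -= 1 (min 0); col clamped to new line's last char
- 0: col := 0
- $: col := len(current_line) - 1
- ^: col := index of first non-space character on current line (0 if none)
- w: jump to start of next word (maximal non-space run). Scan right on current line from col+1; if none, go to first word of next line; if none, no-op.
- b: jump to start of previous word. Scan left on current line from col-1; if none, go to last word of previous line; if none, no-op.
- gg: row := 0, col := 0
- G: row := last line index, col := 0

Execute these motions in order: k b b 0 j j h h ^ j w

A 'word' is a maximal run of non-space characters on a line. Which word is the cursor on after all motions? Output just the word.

Answer: snow

Derivation:
After 1 (k): row=0 col=0 char='c'
After 2 (b): row=0 col=0 char='c'
After 3 (b): row=0 col=0 char='c'
After 4 (0): row=0 col=0 char='c'
After 5 (j): row=1 col=0 char='s'
After 6 (j): row=2 col=0 char='m'
After 7 (h): row=2 col=0 char='m'
After 8 (h): row=2 col=0 char='m'
After 9 (^): row=2 col=0 char='m'
After 10 (j): row=3 col=0 char='g'
After 11 (w): row=3 col=5 char='s'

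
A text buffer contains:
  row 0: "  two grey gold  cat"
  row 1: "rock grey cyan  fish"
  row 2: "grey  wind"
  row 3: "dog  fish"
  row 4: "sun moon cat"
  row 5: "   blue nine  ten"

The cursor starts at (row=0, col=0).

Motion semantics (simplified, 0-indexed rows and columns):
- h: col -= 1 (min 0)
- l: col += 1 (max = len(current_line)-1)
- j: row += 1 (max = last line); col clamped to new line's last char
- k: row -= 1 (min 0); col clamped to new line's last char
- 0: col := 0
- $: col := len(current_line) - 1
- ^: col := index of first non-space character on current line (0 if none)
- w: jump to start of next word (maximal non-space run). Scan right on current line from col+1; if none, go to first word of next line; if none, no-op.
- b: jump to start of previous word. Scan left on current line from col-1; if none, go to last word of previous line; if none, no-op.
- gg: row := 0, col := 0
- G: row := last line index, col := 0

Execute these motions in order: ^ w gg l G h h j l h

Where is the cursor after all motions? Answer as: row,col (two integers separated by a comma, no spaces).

Answer: 5,0

Derivation:
After 1 (^): row=0 col=2 char='t'
After 2 (w): row=0 col=6 char='g'
After 3 (gg): row=0 col=0 char='_'
After 4 (l): row=0 col=1 char='_'
After 5 (G): row=5 col=0 char='_'
After 6 (h): row=5 col=0 char='_'
After 7 (h): row=5 col=0 char='_'
After 8 (j): row=5 col=0 char='_'
After 9 (l): row=5 col=1 char='_'
After 10 (h): row=5 col=0 char='_'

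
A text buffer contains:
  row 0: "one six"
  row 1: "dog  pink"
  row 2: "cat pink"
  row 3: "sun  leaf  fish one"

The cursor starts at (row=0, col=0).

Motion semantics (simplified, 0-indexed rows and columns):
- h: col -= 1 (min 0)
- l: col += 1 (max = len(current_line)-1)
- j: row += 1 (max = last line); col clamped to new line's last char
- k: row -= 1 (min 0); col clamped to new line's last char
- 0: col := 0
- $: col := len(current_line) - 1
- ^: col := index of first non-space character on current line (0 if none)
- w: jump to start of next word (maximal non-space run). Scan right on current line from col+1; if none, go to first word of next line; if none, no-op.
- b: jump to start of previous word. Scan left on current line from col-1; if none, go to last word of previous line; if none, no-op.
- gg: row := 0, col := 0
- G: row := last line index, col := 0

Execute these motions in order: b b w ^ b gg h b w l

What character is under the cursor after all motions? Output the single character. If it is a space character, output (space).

Answer: i

Derivation:
After 1 (b): row=0 col=0 char='o'
After 2 (b): row=0 col=0 char='o'
After 3 (w): row=0 col=4 char='s'
After 4 (^): row=0 col=0 char='o'
After 5 (b): row=0 col=0 char='o'
After 6 (gg): row=0 col=0 char='o'
After 7 (h): row=0 col=0 char='o'
After 8 (b): row=0 col=0 char='o'
After 9 (w): row=0 col=4 char='s'
After 10 (l): row=0 col=5 char='i'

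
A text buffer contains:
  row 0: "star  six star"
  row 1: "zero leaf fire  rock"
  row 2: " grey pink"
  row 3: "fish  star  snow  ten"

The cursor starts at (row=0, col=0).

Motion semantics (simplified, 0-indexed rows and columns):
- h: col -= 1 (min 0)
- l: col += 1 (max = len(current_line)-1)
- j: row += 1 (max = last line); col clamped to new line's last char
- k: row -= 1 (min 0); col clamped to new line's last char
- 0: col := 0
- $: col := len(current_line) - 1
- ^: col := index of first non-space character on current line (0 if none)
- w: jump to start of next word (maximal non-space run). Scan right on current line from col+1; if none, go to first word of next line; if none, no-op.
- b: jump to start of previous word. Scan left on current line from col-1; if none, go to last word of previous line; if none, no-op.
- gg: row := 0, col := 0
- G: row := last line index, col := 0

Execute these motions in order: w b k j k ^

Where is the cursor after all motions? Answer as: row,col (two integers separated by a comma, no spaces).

After 1 (w): row=0 col=6 char='s'
After 2 (b): row=0 col=0 char='s'
After 3 (k): row=0 col=0 char='s'
After 4 (j): row=1 col=0 char='z'
After 5 (k): row=0 col=0 char='s'
After 6 (^): row=0 col=0 char='s'

Answer: 0,0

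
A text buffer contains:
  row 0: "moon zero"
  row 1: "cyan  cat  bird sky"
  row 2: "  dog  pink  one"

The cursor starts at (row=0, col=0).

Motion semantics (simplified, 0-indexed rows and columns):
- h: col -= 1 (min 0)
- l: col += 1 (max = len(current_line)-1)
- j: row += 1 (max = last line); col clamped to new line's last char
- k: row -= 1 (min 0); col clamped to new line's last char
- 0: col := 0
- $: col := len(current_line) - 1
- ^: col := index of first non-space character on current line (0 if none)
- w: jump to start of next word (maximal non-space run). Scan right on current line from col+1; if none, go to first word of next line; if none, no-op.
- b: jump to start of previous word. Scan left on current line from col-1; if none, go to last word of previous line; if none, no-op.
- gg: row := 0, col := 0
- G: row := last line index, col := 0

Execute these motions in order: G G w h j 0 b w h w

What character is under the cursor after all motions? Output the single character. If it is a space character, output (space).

After 1 (G): row=2 col=0 char='_'
After 2 (G): row=2 col=0 char='_'
After 3 (w): row=2 col=2 char='d'
After 4 (h): row=2 col=1 char='_'
After 5 (j): row=2 col=1 char='_'
After 6 (0): row=2 col=0 char='_'
After 7 (b): row=1 col=16 char='s'
After 8 (w): row=2 col=2 char='d'
After 9 (h): row=2 col=1 char='_'
After 10 (w): row=2 col=2 char='d'

Answer: d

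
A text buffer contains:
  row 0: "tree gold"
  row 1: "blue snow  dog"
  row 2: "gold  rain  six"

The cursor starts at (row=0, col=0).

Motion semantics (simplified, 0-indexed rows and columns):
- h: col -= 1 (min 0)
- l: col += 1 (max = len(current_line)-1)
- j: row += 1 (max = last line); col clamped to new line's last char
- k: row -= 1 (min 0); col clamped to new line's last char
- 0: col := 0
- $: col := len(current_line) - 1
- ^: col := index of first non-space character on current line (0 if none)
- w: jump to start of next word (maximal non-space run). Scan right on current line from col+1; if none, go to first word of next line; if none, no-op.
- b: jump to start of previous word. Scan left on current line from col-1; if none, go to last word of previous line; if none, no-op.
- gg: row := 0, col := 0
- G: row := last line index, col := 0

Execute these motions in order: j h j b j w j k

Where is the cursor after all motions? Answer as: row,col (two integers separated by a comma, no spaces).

Answer: 1,12

Derivation:
After 1 (j): row=1 col=0 char='b'
After 2 (h): row=1 col=0 char='b'
After 3 (j): row=2 col=0 char='g'
After 4 (b): row=1 col=11 char='d'
After 5 (j): row=2 col=11 char='_'
After 6 (w): row=2 col=12 char='s'
After 7 (j): row=2 col=12 char='s'
After 8 (k): row=1 col=12 char='o'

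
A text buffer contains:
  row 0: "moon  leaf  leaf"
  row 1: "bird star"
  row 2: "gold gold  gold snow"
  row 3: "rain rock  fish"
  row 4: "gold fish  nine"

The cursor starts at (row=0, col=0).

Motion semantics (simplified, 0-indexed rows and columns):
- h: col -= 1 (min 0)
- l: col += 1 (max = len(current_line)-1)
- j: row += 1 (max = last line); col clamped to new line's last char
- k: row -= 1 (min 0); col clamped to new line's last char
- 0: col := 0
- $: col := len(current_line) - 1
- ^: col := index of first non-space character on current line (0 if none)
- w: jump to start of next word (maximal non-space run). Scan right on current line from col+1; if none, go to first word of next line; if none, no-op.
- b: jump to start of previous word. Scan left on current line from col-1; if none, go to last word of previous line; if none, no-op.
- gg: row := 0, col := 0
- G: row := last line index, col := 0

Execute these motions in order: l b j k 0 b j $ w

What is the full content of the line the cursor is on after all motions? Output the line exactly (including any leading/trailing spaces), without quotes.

After 1 (l): row=0 col=1 char='o'
After 2 (b): row=0 col=0 char='m'
After 3 (j): row=1 col=0 char='b'
After 4 (k): row=0 col=0 char='m'
After 5 (0): row=0 col=0 char='m'
After 6 (b): row=0 col=0 char='m'
After 7 (j): row=1 col=0 char='b'
After 8 ($): row=1 col=8 char='r'
After 9 (w): row=2 col=0 char='g'

Answer: gold gold  gold snow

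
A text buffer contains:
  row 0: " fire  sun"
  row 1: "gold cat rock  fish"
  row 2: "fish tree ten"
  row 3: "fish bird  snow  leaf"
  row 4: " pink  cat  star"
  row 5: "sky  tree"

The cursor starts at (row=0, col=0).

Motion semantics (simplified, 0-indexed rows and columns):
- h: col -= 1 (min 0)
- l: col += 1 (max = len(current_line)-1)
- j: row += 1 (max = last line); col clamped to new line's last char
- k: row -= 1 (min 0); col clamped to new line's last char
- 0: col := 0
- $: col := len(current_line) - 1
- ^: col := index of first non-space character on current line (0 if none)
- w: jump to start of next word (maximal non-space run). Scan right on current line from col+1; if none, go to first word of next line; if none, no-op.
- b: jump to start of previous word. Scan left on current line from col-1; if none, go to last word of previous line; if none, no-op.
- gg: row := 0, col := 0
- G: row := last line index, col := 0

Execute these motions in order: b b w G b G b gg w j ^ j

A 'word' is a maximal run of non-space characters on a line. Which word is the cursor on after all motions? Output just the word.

Answer: fish

Derivation:
After 1 (b): row=0 col=0 char='_'
After 2 (b): row=0 col=0 char='_'
After 3 (w): row=0 col=1 char='f'
After 4 (G): row=5 col=0 char='s'
After 5 (b): row=4 col=12 char='s'
After 6 (G): row=5 col=0 char='s'
After 7 (b): row=4 col=12 char='s'
After 8 (gg): row=0 col=0 char='_'
After 9 (w): row=0 col=1 char='f'
After 10 (j): row=1 col=1 char='o'
After 11 (^): row=1 col=0 char='g'
After 12 (j): row=2 col=0 char='f'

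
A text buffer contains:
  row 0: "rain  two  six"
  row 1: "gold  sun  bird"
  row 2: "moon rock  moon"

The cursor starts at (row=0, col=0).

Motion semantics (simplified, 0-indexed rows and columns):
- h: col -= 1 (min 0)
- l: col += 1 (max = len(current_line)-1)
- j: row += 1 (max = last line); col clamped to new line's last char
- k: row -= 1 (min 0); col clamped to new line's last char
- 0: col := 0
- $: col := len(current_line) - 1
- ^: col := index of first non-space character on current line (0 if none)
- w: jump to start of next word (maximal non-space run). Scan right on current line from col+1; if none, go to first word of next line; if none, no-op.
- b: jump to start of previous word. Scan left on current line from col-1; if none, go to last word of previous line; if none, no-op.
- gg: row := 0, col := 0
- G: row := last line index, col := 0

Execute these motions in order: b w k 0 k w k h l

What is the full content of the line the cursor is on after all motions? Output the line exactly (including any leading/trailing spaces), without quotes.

After 1 (b): row=0 col=0 char='r'
After 2 (w): row=0 col=6 char='t'
After 3 (k): row=0 col=6 char='t'
After 4 (0): row=0 col=0 char='r'
After 5 (k): row=0 col=0 char='r'
After 6 (w): row=0 col=6 char='t'
After 7 (k): row=0 col=6 char='t'
After 8 (h): row=0 col=5 char='_'
After 9 (l): row=0 col=6 char='t'

Answer: rain  two  six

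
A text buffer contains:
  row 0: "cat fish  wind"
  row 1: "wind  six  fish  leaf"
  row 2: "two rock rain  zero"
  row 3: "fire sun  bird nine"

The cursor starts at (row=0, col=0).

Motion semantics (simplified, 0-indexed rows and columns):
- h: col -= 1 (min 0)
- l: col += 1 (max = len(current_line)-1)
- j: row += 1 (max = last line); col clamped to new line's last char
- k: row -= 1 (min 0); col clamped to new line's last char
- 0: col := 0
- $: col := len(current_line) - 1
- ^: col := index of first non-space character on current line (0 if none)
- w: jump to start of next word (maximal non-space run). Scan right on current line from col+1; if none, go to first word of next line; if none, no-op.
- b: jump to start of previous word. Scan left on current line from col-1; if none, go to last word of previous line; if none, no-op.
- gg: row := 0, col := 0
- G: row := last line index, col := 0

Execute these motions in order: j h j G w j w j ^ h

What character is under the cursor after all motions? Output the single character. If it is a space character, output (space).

After 1 (j): row=1 col=0 char='w'
After 2 (h): row=1 col=0 char='w'
After 3 (j): row=2 col=0 char='t'
After 4 (G): row=3 col=0 char='f'
After 5 (w): row=3 col=5 char='s'
After 6 (j): row=3 col=5 char='s'
After 7 (w): row=3 col=10 char='b'
After 8 (j): row=3 col=10 char='b'
After 9 (^): row=3 col=0 char='f'
After 10 (h): row=3 col=0 char='f'

Answer: f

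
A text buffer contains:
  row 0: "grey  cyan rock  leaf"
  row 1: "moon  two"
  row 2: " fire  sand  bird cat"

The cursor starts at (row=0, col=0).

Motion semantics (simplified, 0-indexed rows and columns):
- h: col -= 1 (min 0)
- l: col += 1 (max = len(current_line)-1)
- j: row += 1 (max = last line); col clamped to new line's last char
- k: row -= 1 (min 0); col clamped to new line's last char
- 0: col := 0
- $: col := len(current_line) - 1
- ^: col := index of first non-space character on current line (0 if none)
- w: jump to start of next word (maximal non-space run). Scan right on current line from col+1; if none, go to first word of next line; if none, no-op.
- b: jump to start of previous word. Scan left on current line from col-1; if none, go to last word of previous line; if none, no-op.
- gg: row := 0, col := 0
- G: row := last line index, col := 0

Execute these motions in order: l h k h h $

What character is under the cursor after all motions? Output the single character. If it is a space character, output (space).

After 1 (l): row=0 col=1 char='r'
After 2 (h): row=0 col=0 char='g'
After 3 (k): row=0 col=0 char='g'
After 4 (h): row=0 col=0 char='g'
After 5 (h): row=0 col=0 char='g'
After 6 ($): row=0 col=20 char='f'

Answer: f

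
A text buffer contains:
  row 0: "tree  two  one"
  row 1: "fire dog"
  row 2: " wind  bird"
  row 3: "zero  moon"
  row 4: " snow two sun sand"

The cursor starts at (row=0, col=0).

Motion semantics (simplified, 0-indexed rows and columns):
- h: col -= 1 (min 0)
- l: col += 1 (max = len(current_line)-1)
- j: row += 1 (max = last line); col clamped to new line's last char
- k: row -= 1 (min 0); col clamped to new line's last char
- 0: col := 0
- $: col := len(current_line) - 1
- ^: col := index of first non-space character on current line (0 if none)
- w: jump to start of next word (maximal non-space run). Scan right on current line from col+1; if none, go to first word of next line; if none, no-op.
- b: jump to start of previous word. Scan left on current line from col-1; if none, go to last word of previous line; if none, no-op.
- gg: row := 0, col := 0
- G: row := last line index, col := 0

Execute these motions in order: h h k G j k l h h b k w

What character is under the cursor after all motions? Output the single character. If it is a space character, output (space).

Answer: w

Derivation:
After 1 (h): row=0 col=0 char='t'
After 2 (h): row=0 col=0 char='t'
After 3 (k): row=0 col=0 char='t'
After 4 (G): row=4 col=0 char='_'
After 5 (j): row=4 col=0 char='_'
After 6 (k): row=3 col=0 char='z'
After 7 (l): row=3 col=1 char='e'
After 8 (h): row=3 col=0 char='z'
After 9 (h): row=3 col=0 char='z'
After 10 (b): row=2 col=7 char='b'
After 11 (k): row=1 col=7 char='g'
After 12 (w): row=2 col=1 char='w'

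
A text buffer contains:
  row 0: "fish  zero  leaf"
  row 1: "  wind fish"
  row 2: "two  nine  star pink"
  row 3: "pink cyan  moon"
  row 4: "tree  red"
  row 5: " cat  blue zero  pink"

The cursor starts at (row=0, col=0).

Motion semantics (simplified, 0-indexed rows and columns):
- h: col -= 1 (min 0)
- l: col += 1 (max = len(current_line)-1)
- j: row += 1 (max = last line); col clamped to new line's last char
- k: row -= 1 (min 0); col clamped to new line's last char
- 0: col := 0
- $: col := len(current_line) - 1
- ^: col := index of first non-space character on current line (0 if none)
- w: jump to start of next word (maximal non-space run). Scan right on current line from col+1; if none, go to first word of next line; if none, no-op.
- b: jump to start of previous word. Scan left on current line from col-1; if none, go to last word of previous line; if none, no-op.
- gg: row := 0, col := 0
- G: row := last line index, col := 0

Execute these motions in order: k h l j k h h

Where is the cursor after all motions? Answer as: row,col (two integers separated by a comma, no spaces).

Answer: 0,0

Derivation:
After 1 (k): row=0 col=0 char='f'
After 2 (h): row=0 col=0 char='f'
After 3 (l): row=0 col=1 char='i'
After 4 (j): row=1 col=1 char='_'
After 5 (k): row=0 col=1 char='i'
After 6 (h): row=0 col=0 char='f'
After 7 (h): row=0 col=0 char='f'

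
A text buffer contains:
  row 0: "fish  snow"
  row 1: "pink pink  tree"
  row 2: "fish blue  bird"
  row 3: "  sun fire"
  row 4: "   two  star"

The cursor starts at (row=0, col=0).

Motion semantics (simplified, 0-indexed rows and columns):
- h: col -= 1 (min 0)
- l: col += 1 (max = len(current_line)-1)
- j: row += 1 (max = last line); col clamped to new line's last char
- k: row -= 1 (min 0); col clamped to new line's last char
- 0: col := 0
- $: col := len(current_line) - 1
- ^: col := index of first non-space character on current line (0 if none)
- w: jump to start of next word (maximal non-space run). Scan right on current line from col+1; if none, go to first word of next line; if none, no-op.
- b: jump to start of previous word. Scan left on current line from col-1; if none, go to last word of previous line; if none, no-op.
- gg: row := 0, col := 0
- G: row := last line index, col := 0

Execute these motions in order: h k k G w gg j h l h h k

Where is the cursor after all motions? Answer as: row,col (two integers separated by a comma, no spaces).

Answer: 0,0

Derivation:
After 1 (h): row=0 col=0 char='f'
After 2 (k): row=0 col=0 char='f'
After 3 (k): row=0 col=0 char='f'
After 4 (G): row=4 col=0 char='_'
After 5 (w): row=4 col=3 char='t'
After 6 (gg): row=0 col=0 char='f'
After 7 (j): row=1 col=0 char='p'
After 8 (h): row=1 col=0 char='p'
After 9 (l): row=1 col=1 char='i'
After 10 (h): row=1 col=0 char='p'
After 11 (h): row=1 col=0 char='p'
After 12 (k): row=0 col=0 char='f'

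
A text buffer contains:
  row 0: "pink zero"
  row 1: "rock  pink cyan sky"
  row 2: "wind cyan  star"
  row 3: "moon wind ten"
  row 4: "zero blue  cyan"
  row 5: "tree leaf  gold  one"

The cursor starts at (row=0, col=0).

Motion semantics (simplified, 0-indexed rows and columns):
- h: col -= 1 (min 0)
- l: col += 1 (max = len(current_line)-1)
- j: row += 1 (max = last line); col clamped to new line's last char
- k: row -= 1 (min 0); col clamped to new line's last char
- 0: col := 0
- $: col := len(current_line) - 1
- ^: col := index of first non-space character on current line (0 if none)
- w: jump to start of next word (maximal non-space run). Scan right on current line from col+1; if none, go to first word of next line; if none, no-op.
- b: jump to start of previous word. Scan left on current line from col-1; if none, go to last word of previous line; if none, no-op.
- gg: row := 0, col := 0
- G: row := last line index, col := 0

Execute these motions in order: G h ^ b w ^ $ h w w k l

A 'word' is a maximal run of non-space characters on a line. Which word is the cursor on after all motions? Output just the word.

After 1 (G): row=5 col=0 char='t'
After 2 (h): row=5 col=0 char='t'
After 3 (^): row=5 col=0 char='t'
After 4 (b): row=4 col=11 char='c'
After 5 (w): row=5 col=0 char='t'
After 6 (^): row=5 col=0 char='t'
After 7 ($): row=5 col=19 char='e'
After 8 (h): row=5 col=18 char='n'
After 9 (w): row=5 col=18 char='n'
After 10 (w): row=5 col=18 char='n'
After 11 (k): row=4 col=14 char='n'
After 12 (l): row=4 col=14 char='n'

Answer: cyan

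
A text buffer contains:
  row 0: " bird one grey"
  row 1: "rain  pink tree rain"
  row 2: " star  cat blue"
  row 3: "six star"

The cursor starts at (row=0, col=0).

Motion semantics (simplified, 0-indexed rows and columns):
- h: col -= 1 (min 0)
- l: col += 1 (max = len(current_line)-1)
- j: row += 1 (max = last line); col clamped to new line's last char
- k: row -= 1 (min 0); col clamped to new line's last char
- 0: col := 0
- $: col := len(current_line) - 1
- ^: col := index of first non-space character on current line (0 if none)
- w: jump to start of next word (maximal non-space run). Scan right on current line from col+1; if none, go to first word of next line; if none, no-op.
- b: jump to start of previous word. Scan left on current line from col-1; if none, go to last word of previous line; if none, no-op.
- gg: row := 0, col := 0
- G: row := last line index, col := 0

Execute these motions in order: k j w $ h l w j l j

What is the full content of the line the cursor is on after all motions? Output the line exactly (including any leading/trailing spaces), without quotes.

Answer: six star

Derivation:
After 1 (k): row=0 col=0 char='_'
After 2 (j): row=1 col=0 char='r'
After 3 (w): row=1 col=6 char='p'
After 4 ($): row=1 col=19 char='n'
After 5 (h): row=1 col=18 char='i'
After 6 (l): row=1 col=19 char='n'
After 7 (w): row=2 col=1 char='s'
After 8 (j): row=3 col=1 char='i'
After 9 (l): row=3 col=2 char='x'
After 10 (j): row=3 col=2 char='x'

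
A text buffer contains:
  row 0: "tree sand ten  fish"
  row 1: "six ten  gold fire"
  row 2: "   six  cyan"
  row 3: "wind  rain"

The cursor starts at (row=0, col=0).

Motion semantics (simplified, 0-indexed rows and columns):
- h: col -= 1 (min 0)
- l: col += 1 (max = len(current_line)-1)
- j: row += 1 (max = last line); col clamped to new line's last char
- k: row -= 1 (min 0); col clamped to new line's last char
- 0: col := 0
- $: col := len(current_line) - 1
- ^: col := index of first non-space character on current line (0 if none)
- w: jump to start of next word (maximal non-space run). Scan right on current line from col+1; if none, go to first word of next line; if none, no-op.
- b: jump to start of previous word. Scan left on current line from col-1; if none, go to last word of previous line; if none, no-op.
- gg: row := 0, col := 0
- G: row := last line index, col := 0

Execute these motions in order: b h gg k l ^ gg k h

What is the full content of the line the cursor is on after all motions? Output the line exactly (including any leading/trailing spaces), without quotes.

Answer: tree sand ten  fish

Derivation:
After 1 (b): row=0 col=0 char='t'
After 2 (h): row=0 col=0 char='t'
After 3 (gg): row=0 col=0 char='t'
After 4 (k): row=0 col=0 char='t'
After 5 (l): row=0 col=1 char='r'
After 6 (^): row=0 col=0 char='t'
After 7 (gg): row=0 col=0 char='t'
After 8 (k): row=0 col=0 char='t'
After 9 (h): row=0 col=0 char='t'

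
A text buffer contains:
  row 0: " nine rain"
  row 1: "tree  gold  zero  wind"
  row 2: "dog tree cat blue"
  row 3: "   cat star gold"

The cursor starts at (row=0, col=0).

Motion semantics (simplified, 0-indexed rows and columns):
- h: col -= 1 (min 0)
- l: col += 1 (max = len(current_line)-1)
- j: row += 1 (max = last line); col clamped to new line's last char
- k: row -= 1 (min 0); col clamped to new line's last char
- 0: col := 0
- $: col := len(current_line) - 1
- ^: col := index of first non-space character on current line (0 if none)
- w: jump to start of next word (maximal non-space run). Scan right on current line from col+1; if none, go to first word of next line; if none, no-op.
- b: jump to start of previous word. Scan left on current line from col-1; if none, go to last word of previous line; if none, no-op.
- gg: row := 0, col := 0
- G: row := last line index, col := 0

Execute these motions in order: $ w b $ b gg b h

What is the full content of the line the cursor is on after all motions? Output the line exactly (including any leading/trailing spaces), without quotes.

After 1 ($): row=0 col=9 char='n'
After 2 (w): row=1 col=0 char='t'
After 3 (b): row=0 col=6 char='r'
After 4 ($): row=0 col=9 char='n'
After 5 (b): row=0 col=6 char='r'
After 6 (gg): row=0 col=0 char='_'
After 7 (b): row=0 col=0 char='_'
After 8 (h): row=0 col=0 char='_'

Answer:  nine rain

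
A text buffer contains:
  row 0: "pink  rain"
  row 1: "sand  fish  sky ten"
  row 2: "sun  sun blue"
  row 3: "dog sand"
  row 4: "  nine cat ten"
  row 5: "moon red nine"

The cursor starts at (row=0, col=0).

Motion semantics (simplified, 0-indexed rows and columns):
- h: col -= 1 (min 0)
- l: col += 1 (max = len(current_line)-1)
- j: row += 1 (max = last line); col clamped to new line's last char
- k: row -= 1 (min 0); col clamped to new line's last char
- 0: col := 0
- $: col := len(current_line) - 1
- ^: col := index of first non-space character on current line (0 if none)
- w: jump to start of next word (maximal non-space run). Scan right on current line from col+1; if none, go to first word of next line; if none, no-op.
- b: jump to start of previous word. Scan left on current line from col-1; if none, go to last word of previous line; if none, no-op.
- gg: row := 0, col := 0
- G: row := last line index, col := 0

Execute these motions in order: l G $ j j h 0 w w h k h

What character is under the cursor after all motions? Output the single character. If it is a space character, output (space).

After 1 (l): row=0 col=1 char='i'
After 2 (G): row=5 col=0 char='m'
After 3 ($): row=5 col=12 char='e'
After 4 (j): row=5 col=12 char='e'
After 5 (j): row=5 col=12 char='e'
After 6 (h): row=5 col=11 char='n'
After 7 (0): row=5 col=0 char='m'
After 8 (w): row=5 col=5 char='r'
After 9 (w): row=5 col=9 char='n'
After 10 (h): row=5 col=8 char='_'
After 11 (k): row=4 col=8 char='a'
After 12 (h): row=4 col=7 char='c'

Answer: c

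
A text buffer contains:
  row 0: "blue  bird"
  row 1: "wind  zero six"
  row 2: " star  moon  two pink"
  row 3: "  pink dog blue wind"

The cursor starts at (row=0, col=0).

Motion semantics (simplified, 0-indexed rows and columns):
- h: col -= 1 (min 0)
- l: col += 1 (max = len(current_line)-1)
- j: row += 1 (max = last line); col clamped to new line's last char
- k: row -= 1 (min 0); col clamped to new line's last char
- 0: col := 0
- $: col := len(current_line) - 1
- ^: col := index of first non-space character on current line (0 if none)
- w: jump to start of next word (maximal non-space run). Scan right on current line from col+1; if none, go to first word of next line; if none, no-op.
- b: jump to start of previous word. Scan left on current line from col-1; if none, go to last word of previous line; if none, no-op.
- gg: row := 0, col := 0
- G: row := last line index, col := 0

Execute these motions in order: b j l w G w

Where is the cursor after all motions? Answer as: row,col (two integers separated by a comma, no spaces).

Answer: 3,2

Derivation:
After 1 (b): row=0 col=0 char='b'
After 2 (j): row=1 col=0 char='w'
After 3 (l): row=1 col=1 char='i'
After 4 (w): row=1 col=6 char='z'
After 5 (G): row=3 col=0 char='_'
After 6 (w): row=3 col=2 char='p'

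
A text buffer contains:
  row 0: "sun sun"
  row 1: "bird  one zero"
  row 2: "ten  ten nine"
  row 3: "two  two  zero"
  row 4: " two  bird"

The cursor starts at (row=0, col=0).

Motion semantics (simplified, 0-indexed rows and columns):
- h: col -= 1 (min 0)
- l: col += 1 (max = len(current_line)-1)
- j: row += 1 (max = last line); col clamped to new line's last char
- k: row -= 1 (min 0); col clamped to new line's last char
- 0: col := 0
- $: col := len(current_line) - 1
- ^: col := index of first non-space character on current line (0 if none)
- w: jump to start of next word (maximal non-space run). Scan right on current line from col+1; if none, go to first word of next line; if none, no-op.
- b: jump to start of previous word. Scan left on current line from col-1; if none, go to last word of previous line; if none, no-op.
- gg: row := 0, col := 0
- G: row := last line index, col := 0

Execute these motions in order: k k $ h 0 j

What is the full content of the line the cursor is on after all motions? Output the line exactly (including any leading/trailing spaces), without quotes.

After 1 (k): row=0 col=0 char='s'
After 2 (k): row=0 col=0 char='s'
After 3 ($): row=0 col=6 char='n'
After 4 (h): row=0 col=5 char='u'
After 5 (0): row=0 col=0 char='s'
After 6 (j): row=1 col=0 char='b'

Answer: bird  one zero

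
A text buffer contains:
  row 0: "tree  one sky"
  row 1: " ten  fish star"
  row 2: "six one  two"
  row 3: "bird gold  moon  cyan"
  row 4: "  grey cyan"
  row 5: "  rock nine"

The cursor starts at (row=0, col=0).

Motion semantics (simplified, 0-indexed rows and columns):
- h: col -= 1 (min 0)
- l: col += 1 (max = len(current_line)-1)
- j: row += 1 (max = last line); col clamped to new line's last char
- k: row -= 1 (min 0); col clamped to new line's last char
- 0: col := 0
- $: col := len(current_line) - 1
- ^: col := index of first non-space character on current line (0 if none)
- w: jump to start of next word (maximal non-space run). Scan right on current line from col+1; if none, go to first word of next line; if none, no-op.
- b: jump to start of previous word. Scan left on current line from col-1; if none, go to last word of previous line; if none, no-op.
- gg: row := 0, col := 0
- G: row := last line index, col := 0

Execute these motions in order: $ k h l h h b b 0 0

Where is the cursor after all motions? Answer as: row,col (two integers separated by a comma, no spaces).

After 1 ($): row=0 col=12 char='y'
After 2 (k): row=0 col=12 char='y'
After 3 (h): row=0 col=11 char='k'
After 4 (l): row=0 col=12 char='y'
After 5 (h): row=0 col=11 char='k'
After 6 (h): row=0 col=10 char='s'
After 7 (b): row=0 col=6 char='o'
After 8 (b): row=0 col=0 char='t'
After 9 (0): row=0 col=0 char='t'
After 10 (0): row=0 col=0 char='t'

Answer: 0,0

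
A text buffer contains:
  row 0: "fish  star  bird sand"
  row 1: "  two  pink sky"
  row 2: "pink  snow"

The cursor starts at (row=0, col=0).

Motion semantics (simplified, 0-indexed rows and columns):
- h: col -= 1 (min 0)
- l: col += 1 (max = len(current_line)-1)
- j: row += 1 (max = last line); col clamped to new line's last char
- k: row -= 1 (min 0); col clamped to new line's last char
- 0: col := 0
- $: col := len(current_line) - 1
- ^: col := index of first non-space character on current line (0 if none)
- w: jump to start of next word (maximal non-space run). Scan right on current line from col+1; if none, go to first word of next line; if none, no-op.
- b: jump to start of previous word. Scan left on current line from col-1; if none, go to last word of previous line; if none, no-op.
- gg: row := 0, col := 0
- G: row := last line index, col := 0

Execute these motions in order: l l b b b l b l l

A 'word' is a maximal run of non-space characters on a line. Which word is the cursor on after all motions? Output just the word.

After 1 (l): row=0 col=1 char='i'
After 2 (l): row=0 col=2 char='s'
After 3 (b): row=0 col=0 char='f'
After 4 (b): row=0 col=0 char='f'
After 5 (b): row=0 col=0 char='f'
After 6 (l): row=0 col=1 char='i'
After 7 (b): row=0 col=0 char='f'
After 8 (l): row=0 col=1 char='i'
After 9 (l): row=0 col=2 char='s'

Answer: fish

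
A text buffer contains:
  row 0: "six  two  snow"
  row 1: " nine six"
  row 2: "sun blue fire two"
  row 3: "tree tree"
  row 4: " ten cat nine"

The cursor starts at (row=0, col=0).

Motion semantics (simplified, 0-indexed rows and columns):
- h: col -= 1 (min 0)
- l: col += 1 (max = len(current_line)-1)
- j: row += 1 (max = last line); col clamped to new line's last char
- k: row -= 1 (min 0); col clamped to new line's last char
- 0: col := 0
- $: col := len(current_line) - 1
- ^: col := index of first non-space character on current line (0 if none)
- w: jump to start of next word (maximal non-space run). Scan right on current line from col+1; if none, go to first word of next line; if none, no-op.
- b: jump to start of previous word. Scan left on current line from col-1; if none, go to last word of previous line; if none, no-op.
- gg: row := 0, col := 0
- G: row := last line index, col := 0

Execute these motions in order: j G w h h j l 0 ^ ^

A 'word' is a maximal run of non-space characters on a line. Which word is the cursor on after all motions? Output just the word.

After 1 (j): row=1 col=0 char='_'
After 2 (G): row=4 col=0 char='_'
After 3 (w): row=4 col=1 char='t'
After 4 (h): row=4 col=0 char='_'
After 5 (h): row=4 col=0 char='_'
After 6 (j): row=4 col=0 char='_'
After 7 (l): row=4 col=1 char='t'
After 8 (0): row=4 col=0 char='_'
After 9 (^): row=4 col=1 char='t'
After 10 (^): row=4 col=1 char='t'

Answer: ten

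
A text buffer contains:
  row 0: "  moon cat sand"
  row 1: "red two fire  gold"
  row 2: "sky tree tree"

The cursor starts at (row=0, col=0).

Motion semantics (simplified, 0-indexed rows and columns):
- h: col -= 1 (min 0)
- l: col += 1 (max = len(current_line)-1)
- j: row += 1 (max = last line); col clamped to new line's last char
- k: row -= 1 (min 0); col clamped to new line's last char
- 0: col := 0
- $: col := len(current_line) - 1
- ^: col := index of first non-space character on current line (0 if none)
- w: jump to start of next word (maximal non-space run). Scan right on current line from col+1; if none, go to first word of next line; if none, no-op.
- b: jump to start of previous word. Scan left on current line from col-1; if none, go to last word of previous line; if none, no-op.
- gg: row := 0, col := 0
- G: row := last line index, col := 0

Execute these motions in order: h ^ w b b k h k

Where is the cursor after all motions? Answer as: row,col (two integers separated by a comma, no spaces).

After 1 (h): row=0 col=0 char='_'
After 2 (^): row=0 col=2 char='m'
After 3 (w): row=0 col=7 char='c'
After 4 (b): row=0 col=2 char='m'
After 5 (b): row=0 col=2 char='m'
After 6 (k): row=0 col=2 char='m'
After 7 (h): row=0 col=1 char='_'
After 8 (k): row=0 col=1 char='_'

Answer: 0,1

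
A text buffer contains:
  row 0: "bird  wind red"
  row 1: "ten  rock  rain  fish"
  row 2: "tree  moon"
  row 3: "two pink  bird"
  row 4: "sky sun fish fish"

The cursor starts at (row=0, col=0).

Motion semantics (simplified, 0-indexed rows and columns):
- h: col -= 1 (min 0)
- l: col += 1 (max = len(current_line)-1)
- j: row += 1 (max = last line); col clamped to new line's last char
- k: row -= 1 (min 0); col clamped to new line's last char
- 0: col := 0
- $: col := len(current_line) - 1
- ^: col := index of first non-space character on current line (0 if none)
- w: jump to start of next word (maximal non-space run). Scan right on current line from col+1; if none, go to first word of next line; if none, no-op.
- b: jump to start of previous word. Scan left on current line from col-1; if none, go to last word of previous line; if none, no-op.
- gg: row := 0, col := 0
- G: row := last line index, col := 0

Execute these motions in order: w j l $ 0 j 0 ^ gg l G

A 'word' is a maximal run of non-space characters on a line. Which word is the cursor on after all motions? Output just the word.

Answer: sky

Derivation:
After 1 (w): row=0 col=6 char='w'
After 2 (j): row=1 col=6 char='o'
After 3 (l): row=1 col=7 char='c'
After 4 ($): row=1 col=20 char='h'
After 5 (0): row=1 col=0 char='t'
After 6 (j): row=2 col=0 char='t'
After 7 (0): row=2 col=0 char='t'
After 8 (^): row=2 col=0 char='t'
After 9 (gg): row=0 col=0 char='b'
After 10 (l): row=0 col=1 char='i'
After 11 (G): row=4 col=0 char='s'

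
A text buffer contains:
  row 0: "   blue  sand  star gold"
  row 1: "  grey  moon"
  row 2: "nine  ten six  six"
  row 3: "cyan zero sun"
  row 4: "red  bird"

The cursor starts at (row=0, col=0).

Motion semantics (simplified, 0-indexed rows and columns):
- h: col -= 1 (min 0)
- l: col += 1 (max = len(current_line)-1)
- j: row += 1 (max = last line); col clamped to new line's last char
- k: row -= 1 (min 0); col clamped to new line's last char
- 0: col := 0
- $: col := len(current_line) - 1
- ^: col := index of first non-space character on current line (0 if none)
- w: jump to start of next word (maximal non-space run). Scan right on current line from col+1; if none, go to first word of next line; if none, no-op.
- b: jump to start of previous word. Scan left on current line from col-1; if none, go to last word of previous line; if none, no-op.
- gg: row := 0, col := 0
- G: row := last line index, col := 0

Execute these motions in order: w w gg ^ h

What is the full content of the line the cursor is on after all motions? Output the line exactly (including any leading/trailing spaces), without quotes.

Answer:    blue  sand  star gold

Derivation:
After 1 (w): row=0 col=3 char='b'
After 2 (w): row=0 col=9 char='s'
After 3 (gg): row=0 col=0 char='_'
After 4 (^): row=0 col=3 char='b'
After 5 (h): row=0 col=2 char='_'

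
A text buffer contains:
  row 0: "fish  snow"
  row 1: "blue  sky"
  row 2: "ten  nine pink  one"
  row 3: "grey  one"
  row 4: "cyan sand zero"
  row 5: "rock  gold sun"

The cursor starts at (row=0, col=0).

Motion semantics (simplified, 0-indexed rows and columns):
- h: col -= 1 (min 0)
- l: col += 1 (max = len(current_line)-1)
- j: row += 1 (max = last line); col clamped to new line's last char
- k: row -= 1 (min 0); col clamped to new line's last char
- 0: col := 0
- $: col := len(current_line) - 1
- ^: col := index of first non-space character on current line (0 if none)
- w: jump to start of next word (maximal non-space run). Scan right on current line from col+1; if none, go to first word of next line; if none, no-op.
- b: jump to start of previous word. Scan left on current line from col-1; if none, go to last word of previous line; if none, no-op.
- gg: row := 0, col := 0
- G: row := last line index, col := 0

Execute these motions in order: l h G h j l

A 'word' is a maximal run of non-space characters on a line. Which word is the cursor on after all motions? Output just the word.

After 1 (l): row=0 col=1 char='i'
After 2 (h): row=0 col=0 char='f'
After 3 (G): row=5 col=0 char='r'
After 4 (h): row=5 col=0 char='r'
After 5 (j): row=5 col=0 char='r'
After 6 (l): row=5 col=1 char='o'

Answer: rock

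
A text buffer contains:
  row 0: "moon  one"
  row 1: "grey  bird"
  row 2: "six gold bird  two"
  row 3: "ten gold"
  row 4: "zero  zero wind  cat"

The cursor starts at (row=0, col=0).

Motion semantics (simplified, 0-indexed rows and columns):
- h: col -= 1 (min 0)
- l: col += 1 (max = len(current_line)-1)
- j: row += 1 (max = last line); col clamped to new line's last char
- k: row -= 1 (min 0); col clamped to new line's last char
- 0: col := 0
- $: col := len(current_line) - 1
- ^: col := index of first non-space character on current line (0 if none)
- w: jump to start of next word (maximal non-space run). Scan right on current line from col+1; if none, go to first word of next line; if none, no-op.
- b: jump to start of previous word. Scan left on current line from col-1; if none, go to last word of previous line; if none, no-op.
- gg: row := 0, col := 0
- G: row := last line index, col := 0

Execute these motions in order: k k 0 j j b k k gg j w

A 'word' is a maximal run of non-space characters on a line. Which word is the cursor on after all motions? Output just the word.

Answer: bird

Derivation:
After 1 (k): row=0 col=0 char='m'
After 2 (k): row=0 col=0 char='m'
After 3 (0): row=0 col=0 char='m'
After 4 (j): row=1 col=0 char='g'
After 5 (j): row=2 col=0 char='s'
After 6 (b): row=1 col=6 char='b'
After 7 (k): row=0 col=6 char='o'
After 8 (k): row=0 col=6 char='o'
After 9 (gg): row=0 col=0 char='m'
After 10 (j): row=1 col=0 char='g'
After 11 (w): row=1 col=6 char='b'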